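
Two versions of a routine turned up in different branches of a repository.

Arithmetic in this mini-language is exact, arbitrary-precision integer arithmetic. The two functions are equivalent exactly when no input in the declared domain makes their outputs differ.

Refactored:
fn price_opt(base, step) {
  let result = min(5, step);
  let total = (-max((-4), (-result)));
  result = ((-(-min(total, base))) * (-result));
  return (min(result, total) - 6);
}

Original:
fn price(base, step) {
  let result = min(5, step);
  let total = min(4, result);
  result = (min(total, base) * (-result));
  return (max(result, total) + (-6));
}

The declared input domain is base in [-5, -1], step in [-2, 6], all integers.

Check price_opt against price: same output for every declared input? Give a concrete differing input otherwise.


These are not equivalent — on base=-5, step=-2 the outputs split (-8 vs -16).
price: result = -2; total = -2; result = -10; return -8
price_opt: result = -2; total = -2; result = -10; return -16
verdict: not equivalent; witness: base=-5, step=-2


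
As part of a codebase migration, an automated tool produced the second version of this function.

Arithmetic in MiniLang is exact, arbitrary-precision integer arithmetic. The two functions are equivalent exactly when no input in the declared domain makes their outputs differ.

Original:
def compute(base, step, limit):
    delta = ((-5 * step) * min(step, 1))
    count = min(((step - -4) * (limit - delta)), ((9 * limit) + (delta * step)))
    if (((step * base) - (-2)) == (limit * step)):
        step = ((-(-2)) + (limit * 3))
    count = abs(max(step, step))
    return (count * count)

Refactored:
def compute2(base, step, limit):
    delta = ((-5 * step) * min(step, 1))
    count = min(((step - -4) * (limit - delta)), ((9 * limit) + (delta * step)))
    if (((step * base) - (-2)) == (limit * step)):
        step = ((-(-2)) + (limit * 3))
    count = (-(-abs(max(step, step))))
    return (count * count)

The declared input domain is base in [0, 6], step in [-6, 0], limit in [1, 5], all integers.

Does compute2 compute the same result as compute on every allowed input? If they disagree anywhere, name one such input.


Equivalent — the differences include same computation, different form, yet no declared input distinguishes the two.
Spot check at base=0, step=-4, limit=2 — compute: delta becomes -80; next count becomes 0; next (((step * base) - (-2)) == (limit * step)) evaluates to false; next count becomes 4; next final value 16. compute2: delta becomes -80; next count becomes 0; next (((step * base) - (-2)) == (limit * step)) evaluates to false; next count becomes 4; next final value 16. Both give 16.
Across all 245 domain points the two functions coincide.
verdict: equivalent


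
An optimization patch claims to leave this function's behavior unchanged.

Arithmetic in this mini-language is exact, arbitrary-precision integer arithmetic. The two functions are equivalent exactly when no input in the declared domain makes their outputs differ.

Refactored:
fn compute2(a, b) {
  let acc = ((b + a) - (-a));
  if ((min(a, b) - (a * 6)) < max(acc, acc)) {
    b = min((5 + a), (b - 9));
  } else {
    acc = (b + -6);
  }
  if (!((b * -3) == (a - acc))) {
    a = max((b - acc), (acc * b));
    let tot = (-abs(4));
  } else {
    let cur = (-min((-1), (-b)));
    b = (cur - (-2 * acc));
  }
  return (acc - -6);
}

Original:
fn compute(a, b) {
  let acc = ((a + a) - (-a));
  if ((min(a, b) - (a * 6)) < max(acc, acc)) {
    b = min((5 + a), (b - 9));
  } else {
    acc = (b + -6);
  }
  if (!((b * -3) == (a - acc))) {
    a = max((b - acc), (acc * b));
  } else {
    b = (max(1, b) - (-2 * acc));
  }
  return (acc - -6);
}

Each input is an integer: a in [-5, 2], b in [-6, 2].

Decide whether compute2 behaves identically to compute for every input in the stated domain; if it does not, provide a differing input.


Run the pair on a=0, b=-6.
compute: acc becomes 0; next ((min(a, b) - (a * 6)) < max(acc, acc)) evaluates to true; next b becomes -15; next (!((b * -3) == (a - acc))) evaluates to true; next a becomes 0; next final value 6
compute2: acc becomes -6; next ((min(a, b) - (a * 6)) < max(acc, acc)) evaluates to false; next acc becomes -12; next (!((b * -3) == (a - acc))) evaluates to true; next a becomes 72; next tot becomes -4; next final value -6
6 != -6, so the rewrite changes behavior.
verdict: not equivalent; witness: a=0, b=-6


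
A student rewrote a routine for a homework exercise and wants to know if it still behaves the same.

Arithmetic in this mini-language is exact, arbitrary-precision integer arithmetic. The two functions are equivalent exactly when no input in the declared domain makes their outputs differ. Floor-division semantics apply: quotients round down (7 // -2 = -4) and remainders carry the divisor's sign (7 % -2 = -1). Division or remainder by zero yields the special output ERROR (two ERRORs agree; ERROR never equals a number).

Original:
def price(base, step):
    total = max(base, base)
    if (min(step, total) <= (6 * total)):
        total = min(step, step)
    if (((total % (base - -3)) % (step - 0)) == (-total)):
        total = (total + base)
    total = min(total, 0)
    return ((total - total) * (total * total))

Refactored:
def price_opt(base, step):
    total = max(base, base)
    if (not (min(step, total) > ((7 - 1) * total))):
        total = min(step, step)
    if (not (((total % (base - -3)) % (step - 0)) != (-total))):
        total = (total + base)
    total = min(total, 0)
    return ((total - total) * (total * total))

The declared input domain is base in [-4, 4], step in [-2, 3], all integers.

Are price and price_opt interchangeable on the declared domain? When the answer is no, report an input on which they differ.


This is a faithful refactor — comparison usage differs; also arithmetic usage differs; also boolean connective usage differs; also constant usage differs, but the computed results match everywhere.
As a probe, take base=-1, step=-1: price runs total = -1; (min(step, total) <= (6 * total)) -> false; (((total % (base - -3)) % (step - 0)) == (-total)) -> false; total = -1; return 0; price_opt runs total = -1; (not (min(step, total) > ((7 - 1) * total))) -> false; (not (((total % (base - -3)) % (step - 0)) != (-total))) -> false; total = -1; return 0; both end at 0.
Checked all 54 inputs in the declared domain: the outputs agree on every one.
verdict: equivalent


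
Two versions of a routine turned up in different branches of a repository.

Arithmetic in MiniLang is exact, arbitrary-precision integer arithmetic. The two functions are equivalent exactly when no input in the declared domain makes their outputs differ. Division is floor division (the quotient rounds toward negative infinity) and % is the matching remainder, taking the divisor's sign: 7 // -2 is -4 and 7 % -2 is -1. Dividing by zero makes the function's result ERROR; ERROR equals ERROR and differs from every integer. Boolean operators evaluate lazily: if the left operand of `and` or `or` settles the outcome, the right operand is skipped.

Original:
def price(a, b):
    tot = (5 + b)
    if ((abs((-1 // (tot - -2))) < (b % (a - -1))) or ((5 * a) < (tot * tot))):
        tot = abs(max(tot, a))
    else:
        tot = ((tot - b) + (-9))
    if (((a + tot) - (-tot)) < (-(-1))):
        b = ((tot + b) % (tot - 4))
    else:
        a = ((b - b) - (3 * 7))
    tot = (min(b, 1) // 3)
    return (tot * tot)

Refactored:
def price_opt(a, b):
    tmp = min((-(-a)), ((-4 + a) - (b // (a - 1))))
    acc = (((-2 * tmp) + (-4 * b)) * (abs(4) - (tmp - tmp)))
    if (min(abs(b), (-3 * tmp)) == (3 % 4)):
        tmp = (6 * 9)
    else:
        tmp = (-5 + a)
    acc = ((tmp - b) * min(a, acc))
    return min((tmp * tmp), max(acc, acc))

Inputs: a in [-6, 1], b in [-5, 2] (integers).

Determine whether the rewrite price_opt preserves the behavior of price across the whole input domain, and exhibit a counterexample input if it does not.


Run the pair on a=-6, b=-5.
price: tot becomes 0; next ((abs((-1 // (tot - -2))) < (b % (a - -1))) or ((5 * a) < (tot * tot))) evaluates to true; next tot becomes 0; next (((a + tot) - (-tot)) < (-(-1))) evaluates to true; next b becomes -1; next tot becomes -1; next final value 1
price_opt: tmp becomes -10; next acc becomes 160; next (min(abs(b), (-3 * tmp)) == (3 % 4)) evaluates to false; next tmp becomes -11; next acc becomes 36; next final value 36
1 against 36: the behavior changed.
verdict: not equivalent; witness: a=-6, b=-5


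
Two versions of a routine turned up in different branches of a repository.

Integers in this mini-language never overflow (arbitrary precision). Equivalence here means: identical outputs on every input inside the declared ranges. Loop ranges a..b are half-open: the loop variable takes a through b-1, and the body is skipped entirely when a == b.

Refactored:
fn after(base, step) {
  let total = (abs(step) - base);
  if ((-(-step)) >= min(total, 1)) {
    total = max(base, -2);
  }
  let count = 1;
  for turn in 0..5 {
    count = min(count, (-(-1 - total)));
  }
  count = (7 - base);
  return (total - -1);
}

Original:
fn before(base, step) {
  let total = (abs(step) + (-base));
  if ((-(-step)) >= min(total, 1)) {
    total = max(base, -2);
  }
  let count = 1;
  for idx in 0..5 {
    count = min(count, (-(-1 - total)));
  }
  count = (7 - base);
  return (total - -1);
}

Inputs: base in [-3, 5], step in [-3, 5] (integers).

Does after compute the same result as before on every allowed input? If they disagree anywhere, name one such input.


Equivalent — the differences include local variable names differ; also arithmetic usage differs, yet no declared input distinguishes the two.
Spot check at base=-2, step=-3 — before: total := 5 | ((-(-step)) >= min(total, 1)): false | count := 1 | iter idx=0: | count := 1 | iter idx=1: | count := 1 | iter idx=2: | count := 1 | iter idx=3: | count := 1 | iter idx=4: | count := 1 | count := 9 | result 6. after: total := 5 | ((-(-step)) >= min(total, 1)): false | count := 1 | iter turn=0: | count := 1 | iter turn=1: | count := 1 | iter turn=2: | count := 1 | iter turn=3: | count := 1 | iter turn=4: | count := 1 | count := 9 | result 6. Both give 6.
An exhaustive pass over the 81 declared inputs shows identical outputs.
verdict: equivalent


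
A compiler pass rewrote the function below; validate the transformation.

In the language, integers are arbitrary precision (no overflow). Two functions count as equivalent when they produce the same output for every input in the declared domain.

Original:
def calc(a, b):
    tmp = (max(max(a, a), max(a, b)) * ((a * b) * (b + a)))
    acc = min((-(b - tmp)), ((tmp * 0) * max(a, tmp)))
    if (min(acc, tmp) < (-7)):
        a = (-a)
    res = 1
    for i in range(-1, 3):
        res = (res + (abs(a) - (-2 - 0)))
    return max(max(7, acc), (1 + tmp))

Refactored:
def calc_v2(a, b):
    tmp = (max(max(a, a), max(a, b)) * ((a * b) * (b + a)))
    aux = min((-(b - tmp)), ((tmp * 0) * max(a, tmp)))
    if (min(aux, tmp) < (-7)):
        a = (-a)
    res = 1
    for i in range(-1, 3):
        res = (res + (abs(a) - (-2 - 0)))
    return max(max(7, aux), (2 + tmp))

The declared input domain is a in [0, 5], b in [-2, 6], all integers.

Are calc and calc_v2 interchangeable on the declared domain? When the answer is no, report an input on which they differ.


Run the pair on a=1, b=2.
calc: tmp = 12; acc = 0; (min(acc, tmp) < (-7)) -> false; res = 1; [i=-1]; res = 4; [i=0]; res = 7; [i=1]; res = 10; [i=2]; res = 13; return 13
calc_v2: tmp = 12; aux = 0; (min(aux, tmp) < (-7)) -> false; res = 1; [i=-1]; res = 4; [i=0]; res = 7; [i=1]; res = 10; [i=2]; res = 13; return 14
13 vs 14 — the two versions disagree here.
verdict: not equivalent; witness: a=1, b=2


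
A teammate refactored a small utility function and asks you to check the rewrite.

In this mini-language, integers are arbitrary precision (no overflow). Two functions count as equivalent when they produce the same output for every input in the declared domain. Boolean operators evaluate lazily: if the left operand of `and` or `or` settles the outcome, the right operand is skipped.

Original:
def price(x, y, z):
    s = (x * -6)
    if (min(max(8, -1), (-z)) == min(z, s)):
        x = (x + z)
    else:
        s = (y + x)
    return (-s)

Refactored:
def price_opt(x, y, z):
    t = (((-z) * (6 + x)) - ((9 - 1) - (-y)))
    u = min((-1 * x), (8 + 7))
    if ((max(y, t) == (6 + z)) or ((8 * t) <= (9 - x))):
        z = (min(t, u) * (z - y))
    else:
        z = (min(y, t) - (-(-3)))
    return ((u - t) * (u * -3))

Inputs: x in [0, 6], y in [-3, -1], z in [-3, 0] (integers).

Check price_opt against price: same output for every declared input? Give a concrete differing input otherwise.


There is a counterexample at x=0, y=-3, z=-3: 3 on one side, 0 on the other.
price: s = 0; (min(max(8, -1), (-z)) == min(z, s)) -> false; s = -3; return 3
price_opt: t = 13; u = 0; ((max(y, t) == (6 + z)) or ((8 * t) <= (9 - x))) -> false; z = -6; return 0
verdict: not equivalent; witness: x=0, y=-3, z=-3


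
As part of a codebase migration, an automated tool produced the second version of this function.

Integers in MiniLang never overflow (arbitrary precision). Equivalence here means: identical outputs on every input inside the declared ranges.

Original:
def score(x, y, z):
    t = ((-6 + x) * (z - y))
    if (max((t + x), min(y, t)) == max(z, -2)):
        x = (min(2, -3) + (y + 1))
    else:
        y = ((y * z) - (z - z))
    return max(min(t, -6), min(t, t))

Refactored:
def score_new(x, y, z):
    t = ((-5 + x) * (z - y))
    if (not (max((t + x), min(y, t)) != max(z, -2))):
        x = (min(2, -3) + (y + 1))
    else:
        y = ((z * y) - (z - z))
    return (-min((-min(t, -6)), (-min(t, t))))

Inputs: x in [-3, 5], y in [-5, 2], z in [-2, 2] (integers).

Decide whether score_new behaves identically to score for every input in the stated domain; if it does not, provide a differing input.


Try x=-3, y=-5, z=-2.
score: t=-27, then (max((t + x), min(y, t)) == max(z, -2)) is false, then y=10, then returns -27
score_new: t=-24, then (not (max((t + x), min(y, t)) != max(z, -2))) is false, then y=10, then returns -24
-27 against -24: the behavior changed.
verdict: not equivalent; witness: x=-3, y=-5, z=-2


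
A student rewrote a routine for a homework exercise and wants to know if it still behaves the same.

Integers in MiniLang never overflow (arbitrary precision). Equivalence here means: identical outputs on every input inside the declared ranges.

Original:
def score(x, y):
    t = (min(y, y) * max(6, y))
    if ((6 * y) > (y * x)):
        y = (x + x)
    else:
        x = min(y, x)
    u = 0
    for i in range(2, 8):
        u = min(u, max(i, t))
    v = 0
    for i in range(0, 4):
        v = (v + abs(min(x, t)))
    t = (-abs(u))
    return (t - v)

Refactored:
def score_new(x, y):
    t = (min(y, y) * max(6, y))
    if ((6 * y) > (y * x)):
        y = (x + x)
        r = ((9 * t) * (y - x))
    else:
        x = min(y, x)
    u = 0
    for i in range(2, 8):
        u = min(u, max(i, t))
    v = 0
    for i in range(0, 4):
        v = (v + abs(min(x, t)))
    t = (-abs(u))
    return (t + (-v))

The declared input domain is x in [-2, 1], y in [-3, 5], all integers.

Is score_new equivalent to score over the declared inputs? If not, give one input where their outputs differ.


The two versions differ — the changes include local variable names differ; constant usage differs; arithmetic usage differs; statement counts differ.
As a probe, take x=1, y=5: score runs t=30, then ((6 * y) > (y * x)) is true, then y=2, then u=0, then (i=2), then u=0, then (i=3), then u=0, then (i=4), then u=0, then (i=5), then u=0, then (i=6), then u=0, then (i=7), then u=0, then v=0, then (i=0), then v=1, then (i=1), then v=2, then (i=2), then v=3, then (i=3), then v=4, then t=0, then returns -4; score_new runs t=30, then ((6 * y) > (y * x)) is true, then y=2, then r=270, then u=0, then (i=2), then u=0, then (i=3), then u=0, then (i=4), then u=0, then (i=5), then u=0, then (i=6), then u=0, then (i=7), then u=0, then v=0, then (i=0), then v=1, then (i=1), then v=2, then (i=2), then v=3, then (i=3), then v=4, then t=0, then returns -4; both end at -4.
Every one of the 36 inputs gives matching results.
verdict: equivalent


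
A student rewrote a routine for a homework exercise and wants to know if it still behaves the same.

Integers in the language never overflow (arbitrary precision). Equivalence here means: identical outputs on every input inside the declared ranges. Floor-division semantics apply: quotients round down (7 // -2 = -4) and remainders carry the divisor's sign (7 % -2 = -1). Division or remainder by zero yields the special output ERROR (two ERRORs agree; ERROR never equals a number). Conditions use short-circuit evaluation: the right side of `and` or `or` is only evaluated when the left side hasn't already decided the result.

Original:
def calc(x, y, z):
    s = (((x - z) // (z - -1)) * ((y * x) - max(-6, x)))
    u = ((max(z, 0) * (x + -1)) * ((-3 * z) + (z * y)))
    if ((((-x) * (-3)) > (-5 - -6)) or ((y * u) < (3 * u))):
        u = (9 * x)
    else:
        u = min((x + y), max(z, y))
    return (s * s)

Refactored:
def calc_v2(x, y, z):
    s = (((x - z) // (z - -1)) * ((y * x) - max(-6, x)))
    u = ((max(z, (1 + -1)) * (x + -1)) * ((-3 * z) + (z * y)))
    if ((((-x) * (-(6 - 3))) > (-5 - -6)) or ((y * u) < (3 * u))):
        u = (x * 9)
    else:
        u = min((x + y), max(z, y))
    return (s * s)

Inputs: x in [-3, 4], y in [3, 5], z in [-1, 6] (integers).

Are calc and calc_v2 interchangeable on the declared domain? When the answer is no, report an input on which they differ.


Reading the diff, among the changes: constant usage differs, plus arithmetic usage differs.
Spot check at x=-3, y=3, z=6 — calc: s=12, then u=0, then ((((-x) * (-3)) > (-5 - -6)) or ((y * u) < (3 * u))) is false, then u=0, then returns 144. calc_v2: s=12, then u=0, then ((((-x) * (-(6 - 3))) > (-5 - -6)) or ((y * u) < (3 * u))) is false, then u=0, then returns 144. Both give 144.
Checked all 192 inputs in the declared domain: the outputs agree on every one.
verdict: equivalent


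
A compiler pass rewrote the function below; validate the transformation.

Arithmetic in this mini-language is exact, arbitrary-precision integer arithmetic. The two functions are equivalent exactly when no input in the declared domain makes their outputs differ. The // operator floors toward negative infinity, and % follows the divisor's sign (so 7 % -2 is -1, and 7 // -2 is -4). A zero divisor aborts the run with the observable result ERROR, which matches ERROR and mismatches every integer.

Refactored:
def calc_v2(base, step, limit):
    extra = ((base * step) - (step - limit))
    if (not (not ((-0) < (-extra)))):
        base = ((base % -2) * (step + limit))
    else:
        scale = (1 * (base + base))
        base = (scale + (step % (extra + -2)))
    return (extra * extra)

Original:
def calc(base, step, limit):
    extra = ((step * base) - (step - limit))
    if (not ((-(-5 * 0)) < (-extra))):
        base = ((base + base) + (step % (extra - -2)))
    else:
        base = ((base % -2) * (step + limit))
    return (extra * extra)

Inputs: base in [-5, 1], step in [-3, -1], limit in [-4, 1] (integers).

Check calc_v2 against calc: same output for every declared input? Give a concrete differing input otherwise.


Run the pair on base=-5, step=-1, limit=-4.
calc: extra := 2 | (not ((-(-5 * 0)) < (-extra))): true | base := -7 | result 4
calc_v2: extra := 2 | (not (not ((-0) < (-extra)))): false | scale := -10 | divide-by-zero, output ERROR
4 vs ERROR — the two versions disagree here.
verdict: not equivalent; witness: base=-5, step=-1, limit=-4


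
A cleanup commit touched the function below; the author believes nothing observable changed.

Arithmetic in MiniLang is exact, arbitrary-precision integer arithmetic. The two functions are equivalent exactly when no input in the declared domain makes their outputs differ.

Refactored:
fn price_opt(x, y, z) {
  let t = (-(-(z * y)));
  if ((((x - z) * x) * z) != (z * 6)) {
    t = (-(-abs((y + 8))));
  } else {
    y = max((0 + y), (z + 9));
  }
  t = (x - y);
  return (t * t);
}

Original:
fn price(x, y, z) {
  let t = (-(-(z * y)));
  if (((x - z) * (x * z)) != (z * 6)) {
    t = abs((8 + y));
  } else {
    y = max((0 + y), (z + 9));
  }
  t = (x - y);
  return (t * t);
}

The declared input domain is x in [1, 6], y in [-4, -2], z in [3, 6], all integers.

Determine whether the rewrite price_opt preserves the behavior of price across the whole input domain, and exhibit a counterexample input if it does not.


Although same computation, different form, 72/72 inputs agree.
verdict: equivalent


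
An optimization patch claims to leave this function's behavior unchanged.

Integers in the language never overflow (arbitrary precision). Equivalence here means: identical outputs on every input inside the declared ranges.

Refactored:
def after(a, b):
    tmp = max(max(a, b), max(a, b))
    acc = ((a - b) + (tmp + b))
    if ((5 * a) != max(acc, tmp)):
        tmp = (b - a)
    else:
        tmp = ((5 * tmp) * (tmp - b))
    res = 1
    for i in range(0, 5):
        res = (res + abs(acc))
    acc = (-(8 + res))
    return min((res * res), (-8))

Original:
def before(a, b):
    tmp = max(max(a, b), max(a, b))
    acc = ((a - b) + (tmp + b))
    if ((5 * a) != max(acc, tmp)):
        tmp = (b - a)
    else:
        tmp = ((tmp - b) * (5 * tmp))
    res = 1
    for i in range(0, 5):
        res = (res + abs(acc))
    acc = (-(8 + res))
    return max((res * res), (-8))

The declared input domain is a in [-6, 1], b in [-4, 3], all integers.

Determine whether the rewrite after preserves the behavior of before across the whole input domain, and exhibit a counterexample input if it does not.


The rewrite breaks on a=-6, b=-4, where the results are 2601 and -8.
before: tmp := -4 | acc := -10 | ((5 * a) != max(acc, tmp)): true | tmp := 2 | res := 1 | iter i=0: | res := 11 | iter i=1: | res := 21 | iter i=2: | res := 31 | iter i=3: | res := 41 | iter i=4: | res := 51 | acc := -59 | result 2601
after: tmp := -4 | acc := -10 | ((5 * a) != max(acc, tmp)): true | tmp := 2 | res := 1 | iter i=0: | res := 11 | iter i=1: | res := 21 | iter i=2: | res := 31 | iter i=3: | res := 41 | iter i=4: | res := 51 | acc := -59 | result -8
verdict: not equivalent; witness: a=-6, b=-4


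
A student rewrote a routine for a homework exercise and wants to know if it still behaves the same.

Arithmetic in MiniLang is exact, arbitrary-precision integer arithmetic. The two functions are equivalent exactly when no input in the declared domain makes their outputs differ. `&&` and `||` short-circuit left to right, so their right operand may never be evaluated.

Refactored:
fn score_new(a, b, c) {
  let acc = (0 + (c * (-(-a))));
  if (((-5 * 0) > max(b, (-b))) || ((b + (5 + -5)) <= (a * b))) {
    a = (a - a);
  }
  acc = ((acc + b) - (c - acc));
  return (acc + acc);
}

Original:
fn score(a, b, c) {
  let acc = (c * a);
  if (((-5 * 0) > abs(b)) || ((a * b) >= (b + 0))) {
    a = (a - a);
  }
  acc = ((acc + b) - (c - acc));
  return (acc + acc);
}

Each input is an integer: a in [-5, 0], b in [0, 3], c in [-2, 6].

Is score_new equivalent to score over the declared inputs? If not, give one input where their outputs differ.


The two versions differ — the changes include arithmetic usage differs, constant usage differs, min/max/abs usage differs, comparison usage differs.
As a probe, take a=-4, b=1, c=2: score runs acc=-8, then (((-5 * 0) > abs(b)) || ((a * b) >= (b + 0))) is false, then acc=-17, then returns -34; score_new runs acc=-8, then (((-5 * 0) > max(b, (-b))) || ((b + (5 + -5)) <= (a * b))) is false, then acc=-17, then returns -34; both end at -34.
Checked all 216 inputs in the declared domain: the outputs agree on every one.
verdict: equivalent


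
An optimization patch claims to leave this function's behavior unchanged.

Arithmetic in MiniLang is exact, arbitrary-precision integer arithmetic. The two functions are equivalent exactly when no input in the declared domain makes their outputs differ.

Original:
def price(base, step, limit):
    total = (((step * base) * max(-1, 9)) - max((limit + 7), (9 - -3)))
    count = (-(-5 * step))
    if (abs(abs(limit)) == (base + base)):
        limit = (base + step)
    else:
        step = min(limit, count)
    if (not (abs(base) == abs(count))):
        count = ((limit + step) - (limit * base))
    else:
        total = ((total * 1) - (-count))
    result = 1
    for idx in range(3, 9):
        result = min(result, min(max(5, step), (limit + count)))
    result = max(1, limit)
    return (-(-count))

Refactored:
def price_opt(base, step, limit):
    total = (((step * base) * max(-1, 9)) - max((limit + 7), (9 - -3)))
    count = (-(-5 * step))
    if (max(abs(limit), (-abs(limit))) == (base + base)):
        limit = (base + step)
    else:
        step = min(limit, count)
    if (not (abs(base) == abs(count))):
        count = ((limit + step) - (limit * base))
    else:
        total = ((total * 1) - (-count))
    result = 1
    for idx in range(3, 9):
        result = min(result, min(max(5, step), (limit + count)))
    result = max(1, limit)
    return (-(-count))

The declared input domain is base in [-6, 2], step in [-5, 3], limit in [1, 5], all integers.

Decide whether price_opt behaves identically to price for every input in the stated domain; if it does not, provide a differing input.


The two versions differ — the changes include min/max/abs usage differs.
Tracing base=1, step=-3, limit=5: price: total := -39 | count := -15 | (abs(abs(limit)) == (base + base)): false | step := -15 | (not (abs(base) == abs(count))): true | count := -15 | result := 1 | iter idx=3: | result := -10 | iter idx=4: | result := -10 | iter idx=5: | result := -10 | iter idx=6: | result := -10 | iter idx=7: | result := -10 | iter idx=8: | result := -10 | result := 5 | result -15 | price_opt: total := -39 | count := -15 | (max(abs(limit), (-abs(limit))) == (base + base)): false | step := -15 | (not (abs(base) == abs(count))): true | count := -15 | result := 1 | iter idx=3: | result := -10 | iter idx=4: | result := -10 | iter idx=5: | result := -10 | iter idx=6: | result := -10 | iter idx=7: | result := -10 | iter idx=8: | result := -10 | result := 5 | result -15 — matching result -15.
An exhaustive pass over the 405 declared inputs shows identical outputs.
verdict: equivalent


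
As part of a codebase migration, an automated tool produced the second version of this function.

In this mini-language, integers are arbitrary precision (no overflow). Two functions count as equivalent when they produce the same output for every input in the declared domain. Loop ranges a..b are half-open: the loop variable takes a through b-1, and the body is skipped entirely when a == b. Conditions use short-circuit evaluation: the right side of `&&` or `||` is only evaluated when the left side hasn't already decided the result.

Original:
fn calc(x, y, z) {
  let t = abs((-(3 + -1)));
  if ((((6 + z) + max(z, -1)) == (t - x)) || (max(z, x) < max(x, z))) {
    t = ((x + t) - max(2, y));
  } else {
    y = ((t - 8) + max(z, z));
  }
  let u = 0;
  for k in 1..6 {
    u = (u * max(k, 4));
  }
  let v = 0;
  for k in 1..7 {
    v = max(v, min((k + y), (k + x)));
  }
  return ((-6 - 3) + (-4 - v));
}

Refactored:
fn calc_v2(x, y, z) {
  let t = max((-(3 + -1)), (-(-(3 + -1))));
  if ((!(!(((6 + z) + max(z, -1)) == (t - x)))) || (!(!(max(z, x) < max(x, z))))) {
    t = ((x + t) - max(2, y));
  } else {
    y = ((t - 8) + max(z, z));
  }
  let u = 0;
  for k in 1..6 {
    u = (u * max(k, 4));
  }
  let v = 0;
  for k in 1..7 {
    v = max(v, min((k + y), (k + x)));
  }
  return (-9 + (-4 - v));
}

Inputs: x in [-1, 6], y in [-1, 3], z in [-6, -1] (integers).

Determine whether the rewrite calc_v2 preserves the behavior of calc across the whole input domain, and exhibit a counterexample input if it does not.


The two versions differ — the changes include constant usage differs, min/max/abs usage differs, boolean connective usage differs, arithmetic usage differs.
As a probe, take x=2, y=2, z=-6: calc runs t becomes 2; next ((((6 + z) + max(z, -1)) == (t - x)) || (max(z, x) < max(x, z))) evaluates to false; next y becomes -12; next u becomes 0; next at k=1:; next u becomes 0; next at k=2:; next u becomes 0; next at k=3:; next u becomes 0; next at k=4:; next u becomes 0; next at k=5:; next u becomes 0; next v becomes 0; next at k=1:; next v becomes 0; next at k=2:; next v becomes 0; next at k=3:; next v becomes 0; next at k=4:; next v becomes 0; next at k=5:; next v becomes 0; next at k=6:; next v becomes 0; next final value -13; calc_v2 runs t becomes 2; next ((!(!(((6 + z) + max(z, -1)) == (t - x)))) || (!(!(max(z, x) < max(x, z))))) evaluates to false; next y becomes -12; next u becomes 0; next at k=1:; next u becomes 0; next at k=2:; next u becomes 0; next at k=3:; next u becomes 0; next at k=4:; next u becomes 0; next at k=5:; next u becomes 0; next v becomes 0; next at k=1:; next v becomes 0; next at k=2:; next v becomes 0; next at k=3:; next v becomes 0; next at k=4:; next v becomes 0; next at k=5:; next v becomes 0; next at k=6:; next v becomes 0; next final value -13; both end at -13.
Every one of the 240 inputs gives matching results.
verdict: equivalent


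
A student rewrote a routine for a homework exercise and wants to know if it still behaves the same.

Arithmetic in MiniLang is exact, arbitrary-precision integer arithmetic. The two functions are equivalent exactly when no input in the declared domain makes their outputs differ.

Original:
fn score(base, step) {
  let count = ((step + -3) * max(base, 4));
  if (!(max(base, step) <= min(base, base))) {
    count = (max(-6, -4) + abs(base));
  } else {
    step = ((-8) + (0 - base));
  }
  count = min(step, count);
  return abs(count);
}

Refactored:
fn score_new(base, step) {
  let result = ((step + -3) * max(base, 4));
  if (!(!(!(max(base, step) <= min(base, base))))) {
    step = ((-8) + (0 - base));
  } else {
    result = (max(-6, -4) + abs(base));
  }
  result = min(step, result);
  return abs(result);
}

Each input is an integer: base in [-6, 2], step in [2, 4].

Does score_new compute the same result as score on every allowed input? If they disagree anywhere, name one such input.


Consider the input base=-6, step=2.
score: count := -4 | (!(max(base, step) <= min(base, base))): true | count := 2 | count := 2 | result 2
score_new: result := -4 | (!(!(!(max(base, step) <= min(base, base))))): true | step := -2 | result := -4 | result 4
2 and 4 differ, so these are not the same function on this domain.
verdict: not equivalent; witness: base=-6, step=2


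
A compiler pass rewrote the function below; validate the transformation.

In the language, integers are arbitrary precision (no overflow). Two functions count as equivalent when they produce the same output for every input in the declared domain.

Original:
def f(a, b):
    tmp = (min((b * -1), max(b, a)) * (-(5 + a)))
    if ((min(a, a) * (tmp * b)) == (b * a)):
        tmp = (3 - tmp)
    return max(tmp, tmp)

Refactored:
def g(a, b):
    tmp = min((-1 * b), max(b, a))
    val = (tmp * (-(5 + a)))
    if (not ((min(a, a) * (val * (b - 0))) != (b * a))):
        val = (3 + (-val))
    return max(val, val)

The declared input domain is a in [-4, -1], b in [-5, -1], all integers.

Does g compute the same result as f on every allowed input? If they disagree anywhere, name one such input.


The two versions differ — the changes include boolean connective usage differs, statement counts differ, constant usage differs, arithmetic usage differs, local variable names differ, comparison usage differs.
One worked example (a=-3, b=-1) — f: tmp=2, then ((min(a, a) * (tmp * b)) == (b * a)) is false, then returns 2; g: tmp=-1, then val=2, then (not ((min(a, a) * (val * (b - 0))) != (b * a))) is false, then returns 2; agreement on 2.
An exhaustive pass over the 20 declared inputs shows identical outputs.
verdict: equivalent


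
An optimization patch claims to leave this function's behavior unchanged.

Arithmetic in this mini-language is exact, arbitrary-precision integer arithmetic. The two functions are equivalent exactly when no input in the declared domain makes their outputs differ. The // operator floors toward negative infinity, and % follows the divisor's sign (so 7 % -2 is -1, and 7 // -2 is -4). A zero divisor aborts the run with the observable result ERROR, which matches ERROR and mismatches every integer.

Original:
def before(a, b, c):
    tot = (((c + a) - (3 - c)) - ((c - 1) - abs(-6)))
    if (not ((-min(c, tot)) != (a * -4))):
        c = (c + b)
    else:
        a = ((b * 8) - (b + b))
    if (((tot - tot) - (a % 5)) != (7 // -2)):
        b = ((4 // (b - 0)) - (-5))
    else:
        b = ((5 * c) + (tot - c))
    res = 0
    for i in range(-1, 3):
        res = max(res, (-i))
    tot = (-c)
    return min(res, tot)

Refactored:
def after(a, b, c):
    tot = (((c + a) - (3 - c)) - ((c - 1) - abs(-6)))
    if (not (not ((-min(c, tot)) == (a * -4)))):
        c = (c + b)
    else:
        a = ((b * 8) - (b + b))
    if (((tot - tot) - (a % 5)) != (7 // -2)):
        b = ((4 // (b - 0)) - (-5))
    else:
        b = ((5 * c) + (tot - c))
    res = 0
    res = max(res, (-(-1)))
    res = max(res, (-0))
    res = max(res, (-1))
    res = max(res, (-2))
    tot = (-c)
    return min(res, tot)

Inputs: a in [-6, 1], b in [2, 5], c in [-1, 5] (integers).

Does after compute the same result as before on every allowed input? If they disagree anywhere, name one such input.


Comparing the listings, the differences include: constant usage differs, plus min/max/abs usage differs, plus loop structure differs, plus local variable names differ, plus boolean connective usage differs, plus statement counts differ, plus comparison usage differs.
Tracing a=0, b=2, c=-1: before: tot := 3 | (not ((-min(c, tot)) != (a * -4))): false | a := 12 | (((tot - tot) - (a % 5)) != (7 // -2)): true | b := 7 | res := 0 | iter i=-1: | res := 1 | iter i=0: | res := 1 | iter i=1: | res := 1 | iter i=2: | res := 1 | tot := 1 | result 1 | after: tot := 3 | (not (not ((-min(c, tot)) == (a * -4)))): false | a := 12 | (((tot - tot) - (a % 5)) != (7 // -2)): true | b := 7 | res := 0 | res := 1 | res := 1 | res := 1 | res := 1 | tot := 1 | result 1 — matching result 1.
Every one of the 224 inputs gives matching results.
verdict: equivalent


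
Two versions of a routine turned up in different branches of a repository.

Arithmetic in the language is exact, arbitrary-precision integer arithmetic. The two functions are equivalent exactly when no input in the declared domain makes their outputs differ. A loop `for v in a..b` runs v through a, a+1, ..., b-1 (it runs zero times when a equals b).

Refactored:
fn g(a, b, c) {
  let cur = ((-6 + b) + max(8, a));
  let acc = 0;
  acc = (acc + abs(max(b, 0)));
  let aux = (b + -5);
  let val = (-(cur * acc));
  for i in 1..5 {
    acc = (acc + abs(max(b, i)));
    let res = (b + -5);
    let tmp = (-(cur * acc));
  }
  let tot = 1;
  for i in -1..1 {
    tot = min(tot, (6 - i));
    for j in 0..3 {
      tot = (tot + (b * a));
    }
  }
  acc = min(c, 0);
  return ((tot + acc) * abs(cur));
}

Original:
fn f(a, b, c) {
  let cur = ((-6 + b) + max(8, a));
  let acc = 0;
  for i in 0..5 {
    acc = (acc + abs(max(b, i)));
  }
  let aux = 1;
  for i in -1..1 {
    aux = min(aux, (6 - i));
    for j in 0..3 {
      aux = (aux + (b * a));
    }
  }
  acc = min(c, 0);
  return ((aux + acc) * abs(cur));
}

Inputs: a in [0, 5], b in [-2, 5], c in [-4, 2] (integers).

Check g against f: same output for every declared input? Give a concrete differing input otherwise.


Reading the diff, among the changes: constant usage differs; also statement counts differ; also min/max/abs usage differs; also local variable names differ; also arithmetic usage differs; also loop structure differs.
One worked example (a=3, b=1, c=-1) — f: cur=3, then acc=0, then (i=0), then acc=1, then (i=1), then acc=2, then (i=2), then acc=4, then (i=3), then acc=7, then (i=4), then acc=11, then aux=1, then (i=-1), then aux=1, then (j=0), then aux=4, then (j=1), then aux=7, then (j=2), then aux=10, then (i=0), then aux=6, then (j=0), then aux=9, then (j=1), then aux=12, then (j=2), then aux=15, then acc=-1, then returns 42; g: cur=3, then acc=0, then acc=1, then aux=-4, then val=-3, then (i=1), then acc=2, then res=-4, then tmp=-6, then (i=2), then acc=4, then res=-4, then tmp=-12, then (i=3), then acc=7, then res=-4, then tmp=-21, then (i=4), then acc=11, then res=-4, then tmp=-33, then tot=1, then (i=-1), then tot=1, then (j=0), then tot=4, then (j=1), then tot=7, then (j=2), then tot=10, then (i=0), then tot=6, then (j=0), then tot=9, then (j=1), then tot=12, then (j=2), then tot=15, then acc=-1, then returns 42; agreement on 42.
Across all 336 domain points the two functions coincide.
verdict: equivalent


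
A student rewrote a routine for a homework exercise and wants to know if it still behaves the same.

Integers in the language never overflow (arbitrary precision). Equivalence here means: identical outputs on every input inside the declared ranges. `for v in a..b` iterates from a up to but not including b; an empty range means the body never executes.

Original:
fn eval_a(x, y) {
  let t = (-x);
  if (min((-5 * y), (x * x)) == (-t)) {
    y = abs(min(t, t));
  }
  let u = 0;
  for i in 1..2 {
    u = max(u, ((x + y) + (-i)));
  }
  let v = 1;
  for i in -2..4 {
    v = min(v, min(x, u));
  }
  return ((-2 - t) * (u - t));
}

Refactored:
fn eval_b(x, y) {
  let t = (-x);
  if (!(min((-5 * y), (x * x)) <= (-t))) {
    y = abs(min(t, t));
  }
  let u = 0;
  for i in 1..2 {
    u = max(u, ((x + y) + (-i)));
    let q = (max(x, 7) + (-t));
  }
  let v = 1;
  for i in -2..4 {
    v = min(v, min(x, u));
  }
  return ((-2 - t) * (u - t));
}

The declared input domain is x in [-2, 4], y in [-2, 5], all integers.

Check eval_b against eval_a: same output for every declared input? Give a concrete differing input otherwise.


There is a counterexample at x=1, y=-2: -2 on one side, -1 on the other.
eval_a: t = -1; (min((-5 * y), (x * x)) == (-t)) -> true; y = 1; u = 0; [i=1]; u = 1; v = 1; [i=-2]; v = 1; [i=-1]; v = 1; [i=0]; v = 1; [i=1]; v = 1; [i=2]; v = 1; [i=3]; v = 1; return -2
eval_b: t = -1; (!(min((-5 * y), (x * x)) <= (-t))) -> false; u = 0; [i=1]; u = 0; q = 8; v = 1; [i=-2]; v = 0; [i=-1]; v = 0; [i=0]; v = 0; [i=1]; v = 0; [i=2]; v = 0; [i=3]; v = 0; return -1
verdict: not equivalent; witness: x=1, y=-2


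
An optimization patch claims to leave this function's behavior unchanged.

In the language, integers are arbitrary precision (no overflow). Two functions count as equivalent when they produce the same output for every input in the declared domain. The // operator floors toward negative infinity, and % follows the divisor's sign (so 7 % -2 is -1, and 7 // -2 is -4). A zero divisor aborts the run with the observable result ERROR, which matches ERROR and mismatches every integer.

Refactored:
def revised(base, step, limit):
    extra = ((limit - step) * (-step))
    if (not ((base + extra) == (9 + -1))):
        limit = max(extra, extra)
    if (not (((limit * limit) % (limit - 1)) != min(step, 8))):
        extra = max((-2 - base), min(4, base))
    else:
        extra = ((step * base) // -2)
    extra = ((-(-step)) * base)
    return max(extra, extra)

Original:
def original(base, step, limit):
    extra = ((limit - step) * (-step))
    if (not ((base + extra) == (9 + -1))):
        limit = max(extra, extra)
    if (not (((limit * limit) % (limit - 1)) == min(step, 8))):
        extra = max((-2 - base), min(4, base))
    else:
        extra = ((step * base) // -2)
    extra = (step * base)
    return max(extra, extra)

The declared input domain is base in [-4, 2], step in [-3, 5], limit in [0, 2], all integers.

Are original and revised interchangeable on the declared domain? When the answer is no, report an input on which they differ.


Equivalent. The suspicious edit (`(((limit * limit) % (limit - 1)) == min(step, 8))` became `(((limit * limit) % (limit - 1)) != min(step, 8))`) never changes the result for any input inside the declared domain.
Sweeping the whole domain (189 inputs) finds no disagreement.
As a probe, take base=2, step=4, limit=0: original runs extra := 16 | (not ((base + extra) == (9 + -1))): true | limit := 16 | (not (((limit * limit) % (limit - 1)) == min(step, 8))): true | extra := 2 | extra := 8 | result 8; revised runs extra := 16 | (not ((base + extra) == (9 + -1))): true | limit := 16 | (not (((limit * limit) % (limit - 1)) != min(step, 8))): false | extra := -4 | extra := 8 | result 8; both end at 8.
verdict: equivalent
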